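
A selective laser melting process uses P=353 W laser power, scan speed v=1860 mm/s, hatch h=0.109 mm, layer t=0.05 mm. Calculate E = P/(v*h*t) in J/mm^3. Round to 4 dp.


E = 353 / (1860*0.109*0.05) = 34.8229 J/mm^3


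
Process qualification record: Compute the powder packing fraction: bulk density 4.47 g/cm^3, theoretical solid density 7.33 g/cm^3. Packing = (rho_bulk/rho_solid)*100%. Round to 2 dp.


Packing = (4.47/7.33)*100 = 60.98 %


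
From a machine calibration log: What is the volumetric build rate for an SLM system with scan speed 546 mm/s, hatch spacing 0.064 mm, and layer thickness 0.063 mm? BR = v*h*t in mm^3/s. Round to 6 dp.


Rate = 546 * 0.064 * 0.063 = 2.201472 mm^3/s


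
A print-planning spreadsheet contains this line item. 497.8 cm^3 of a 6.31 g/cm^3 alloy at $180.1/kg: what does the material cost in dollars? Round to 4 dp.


Mass = 497.8*6.31/1000 = 3.141118 kg
Cost = 3.141118 * 180.1 = 565.7154 $


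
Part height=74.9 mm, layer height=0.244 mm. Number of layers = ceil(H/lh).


Layers = ceil(74.9/0.244) = 307


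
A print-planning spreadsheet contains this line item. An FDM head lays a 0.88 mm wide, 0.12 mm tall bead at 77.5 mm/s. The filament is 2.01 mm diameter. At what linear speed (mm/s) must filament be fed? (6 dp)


Q = 0.88 * 0.12 * 77.5 = 8.184 mm^3/s
A_fil = pi*(2.01/2)^2 = 3.17308712 mm^2
v_feed = 8.184 / 3.17308712 = 2.579192 mm/s


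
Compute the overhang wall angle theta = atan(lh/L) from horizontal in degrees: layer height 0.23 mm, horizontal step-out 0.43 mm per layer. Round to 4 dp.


angle = atan(0.23/0.43) = 28.1416 degrees


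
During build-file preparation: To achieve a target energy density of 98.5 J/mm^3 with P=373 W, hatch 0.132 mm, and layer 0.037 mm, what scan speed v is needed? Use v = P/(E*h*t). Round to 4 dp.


v = 373 / (98.5*0.132*0.037) = 775.3485 mm/s


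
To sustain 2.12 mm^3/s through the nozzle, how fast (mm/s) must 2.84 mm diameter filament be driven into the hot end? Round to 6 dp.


A = pi*(2.84/2)^2 = 6.334707
v = 2.12 / 6.334707 = 0.334664 mm/s


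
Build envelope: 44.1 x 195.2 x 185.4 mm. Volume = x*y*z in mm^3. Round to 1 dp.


V = 44.1 * 195.2 * 185.4 = 1595982.5 mm^3


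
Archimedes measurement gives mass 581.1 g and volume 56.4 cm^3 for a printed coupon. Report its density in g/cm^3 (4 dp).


rho = 581.1 / 56.4 = 10.3032 g/cm^3


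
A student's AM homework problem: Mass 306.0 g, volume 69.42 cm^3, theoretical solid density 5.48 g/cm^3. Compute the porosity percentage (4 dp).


rho_part = 306.0 / 69.42 = 4.4079516 g/cm^3
Porosity = (1 - 4.4079516/5.48)*100 = 19.5629 %


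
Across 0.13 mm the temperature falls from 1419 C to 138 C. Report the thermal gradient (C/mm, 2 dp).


G = (1419-138)/0.13 = 9853.85 C/mm


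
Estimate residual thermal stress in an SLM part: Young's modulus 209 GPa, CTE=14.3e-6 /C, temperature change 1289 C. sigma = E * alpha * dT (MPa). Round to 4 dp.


sigma = 209*1000 * 14.3e-6 * 1289 = 3852.4343 MPa


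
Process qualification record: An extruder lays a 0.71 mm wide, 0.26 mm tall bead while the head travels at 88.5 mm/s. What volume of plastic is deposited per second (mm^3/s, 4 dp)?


Rate = 0.71 * 0.26 * 88.5 = 16.3371 mm^3/s


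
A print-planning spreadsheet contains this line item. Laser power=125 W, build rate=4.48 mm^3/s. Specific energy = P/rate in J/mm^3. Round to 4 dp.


SE = 125 / 4.48 = 27.9018 J/mm^3


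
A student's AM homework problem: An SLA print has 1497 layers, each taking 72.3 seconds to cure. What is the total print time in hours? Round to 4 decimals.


t = 1497 * 72.3 / 3600 = 30.0648 hrs


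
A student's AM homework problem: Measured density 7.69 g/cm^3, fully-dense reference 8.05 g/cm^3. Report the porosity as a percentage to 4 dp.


Porosity = (1-7.69/8.05)*100 = 4.472 %


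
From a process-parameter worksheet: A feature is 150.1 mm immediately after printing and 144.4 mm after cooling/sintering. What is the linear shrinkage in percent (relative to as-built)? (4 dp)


Shrinkage = ((150.1-144.4)/150.1)*100 = 3.7975 %


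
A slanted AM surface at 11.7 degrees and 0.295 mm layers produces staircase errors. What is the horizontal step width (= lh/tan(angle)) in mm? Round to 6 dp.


step = 0.295 / tan(11.7) = 1.424501 mm


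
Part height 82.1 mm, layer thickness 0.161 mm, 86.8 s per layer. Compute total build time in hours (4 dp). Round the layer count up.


Layers = ceil(82.1/0.161) = 510
t = 510 * 86.8 / 3600 = 12.2967 hrs


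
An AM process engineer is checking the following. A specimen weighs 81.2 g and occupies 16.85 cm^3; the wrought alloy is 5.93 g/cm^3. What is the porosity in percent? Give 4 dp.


rho_part = 81.2 / 16.85 = 4.8189911 g/cm^3
Porosity = (1 - 4.8189911/5.93)*100 = 18.7354 %


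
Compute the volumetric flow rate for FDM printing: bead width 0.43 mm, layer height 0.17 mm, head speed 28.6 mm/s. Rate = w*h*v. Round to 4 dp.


Rate = 0.43 * 0.17 * 28.6 = 2.0907 mm^3/s


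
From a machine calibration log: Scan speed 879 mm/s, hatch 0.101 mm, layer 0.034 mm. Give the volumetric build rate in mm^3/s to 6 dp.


Rate = 879 * 0.101 * 0.034 = 3.018486 mm^3/s


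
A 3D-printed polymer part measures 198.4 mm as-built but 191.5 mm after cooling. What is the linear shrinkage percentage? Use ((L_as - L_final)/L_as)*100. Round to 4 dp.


Shrinkage = ((198.4-191.5)/198.4)*100 = 3.4778 %


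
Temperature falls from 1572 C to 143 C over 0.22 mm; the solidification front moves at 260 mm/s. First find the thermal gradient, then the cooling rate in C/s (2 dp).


G = (1572-143)/0.22 = 6495.45454545 C/mm
CR = 6495.45454545 * 260 = 1688818.18 C/s


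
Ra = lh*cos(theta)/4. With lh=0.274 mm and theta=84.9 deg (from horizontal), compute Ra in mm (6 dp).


Ra = 0.274 * cos(84.9) / 4 = 0.006089 mm


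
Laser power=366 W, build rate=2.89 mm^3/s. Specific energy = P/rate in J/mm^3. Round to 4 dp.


SE = 366 / 2.89 = 126.6436 J/mm^3


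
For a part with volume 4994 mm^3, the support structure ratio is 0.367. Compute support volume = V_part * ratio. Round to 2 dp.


V_support = 4994 * 0.367 = 1832.8 mm^3


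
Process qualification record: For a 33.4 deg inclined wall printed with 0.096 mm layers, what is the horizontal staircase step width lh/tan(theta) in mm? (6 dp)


step = 0.096 / tan(33.4) = 0.145592 mm


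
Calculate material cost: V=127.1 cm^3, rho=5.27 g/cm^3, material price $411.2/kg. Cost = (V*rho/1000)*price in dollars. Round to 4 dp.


Mass = 127.1*5.27/1000 = 0.669817 kg
Cost = 0.669817 * 411.2 = 275.4288 $


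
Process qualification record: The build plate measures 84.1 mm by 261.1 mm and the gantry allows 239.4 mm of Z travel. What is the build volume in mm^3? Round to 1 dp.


V = 84.1 * 261.1 * 239.4 = 5256867.3 mm^3


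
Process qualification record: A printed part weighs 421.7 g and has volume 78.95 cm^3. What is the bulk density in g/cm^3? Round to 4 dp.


rho = 421.7 / 78.95 = 5.3414 g/cm^3


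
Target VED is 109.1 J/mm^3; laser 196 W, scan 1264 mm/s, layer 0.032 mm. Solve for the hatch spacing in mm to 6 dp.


h = 196 / (109.1*1264*0.032) = 0.044415 mm


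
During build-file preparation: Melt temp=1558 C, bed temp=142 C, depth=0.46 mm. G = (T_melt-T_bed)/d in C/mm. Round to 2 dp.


G = (1558-142)/0.46 = 3078.26 C/mm


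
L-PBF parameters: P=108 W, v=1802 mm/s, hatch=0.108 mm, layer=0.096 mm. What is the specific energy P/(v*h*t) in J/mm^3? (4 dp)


Build rate = 1802 * 0.108 * 0.096 = 18.683136 mm^3/s
SE = 108 / 18.683136 = 5.7806 J/mm^3


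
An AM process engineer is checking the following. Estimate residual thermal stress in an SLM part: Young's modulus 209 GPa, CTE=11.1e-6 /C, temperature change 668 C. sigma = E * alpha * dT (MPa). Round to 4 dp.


sigma = 209*1000 * 11.1e-6 * 668 = 1549.6932 MPa


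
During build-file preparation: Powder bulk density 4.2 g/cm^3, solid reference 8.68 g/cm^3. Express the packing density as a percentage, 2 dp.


Packing = (4.2/8.68)*100 = 48.39 %


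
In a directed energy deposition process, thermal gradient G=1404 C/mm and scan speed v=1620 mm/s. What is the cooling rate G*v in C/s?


CR = 1404 * 1620 = 2274480 C/s


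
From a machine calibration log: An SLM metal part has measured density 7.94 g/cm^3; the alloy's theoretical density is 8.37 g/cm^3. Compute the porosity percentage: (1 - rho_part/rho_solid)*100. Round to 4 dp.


Porosity = (1-7.94/8.37)*100 = 5.1374 %


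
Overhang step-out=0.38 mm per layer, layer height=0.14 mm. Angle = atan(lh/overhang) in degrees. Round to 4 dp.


angle = atan(0.14/0.38) = 20.2249 degrees


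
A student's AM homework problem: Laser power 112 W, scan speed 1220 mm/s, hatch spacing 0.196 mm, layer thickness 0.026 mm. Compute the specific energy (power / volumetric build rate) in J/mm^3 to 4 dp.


Build rate = 1220 * 0.196 * 0.026 = 6.21712 mm^3/s
SE = 112 / 6.21712 = 18.0148 J/mm^3


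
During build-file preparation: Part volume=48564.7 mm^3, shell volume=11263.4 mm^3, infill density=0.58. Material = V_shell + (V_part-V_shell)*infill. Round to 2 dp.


V_infill = (48564.7 - 11263.4) * 0.58 = 21634.75
V_total = 11263.4 + 21634.75 = 32898.15 mm^3


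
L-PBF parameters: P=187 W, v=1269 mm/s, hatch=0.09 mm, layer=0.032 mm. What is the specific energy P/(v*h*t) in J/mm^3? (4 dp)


Build rate = 1269 * 0.09 * 0.032 = 3.65472 mm^3/s
SE = 187 / 3.65472 = 51.1667 J/mm^3


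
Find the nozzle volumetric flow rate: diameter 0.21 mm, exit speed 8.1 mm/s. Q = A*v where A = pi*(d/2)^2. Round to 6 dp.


A = pi*(0.21/2)^2 = 0.03463606 mm^2
Q = 0.03463606 * 8.1 = 0.280552 mm^3/s


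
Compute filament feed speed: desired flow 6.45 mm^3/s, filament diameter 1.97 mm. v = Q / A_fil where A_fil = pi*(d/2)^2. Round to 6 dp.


A = pi*(1.97/2)^2 = 3.048052
v = 6.45 / 3.048052 = 2.116106 mm/s


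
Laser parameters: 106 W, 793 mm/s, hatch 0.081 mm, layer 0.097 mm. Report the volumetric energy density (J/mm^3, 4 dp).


E = 106 / (793*0.081*0.097) = 17.0128 J/mm^3


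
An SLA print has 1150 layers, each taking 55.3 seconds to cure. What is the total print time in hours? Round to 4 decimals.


t = 1150 * 55.3 / 3600 = 17.6653 hrs


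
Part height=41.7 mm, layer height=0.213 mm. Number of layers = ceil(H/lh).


Layers = ceil(41.7/0.213) = 196


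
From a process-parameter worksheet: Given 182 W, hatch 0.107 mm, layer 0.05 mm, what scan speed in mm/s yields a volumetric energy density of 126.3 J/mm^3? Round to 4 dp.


v = 182 / (126.3*0.107*0.05) = 269.3483 mm/s


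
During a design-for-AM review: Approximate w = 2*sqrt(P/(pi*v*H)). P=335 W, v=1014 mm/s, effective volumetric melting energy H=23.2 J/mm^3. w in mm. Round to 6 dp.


w = 2*sqrt(335/(pi*1014*23.2)) = 0.134653 mm


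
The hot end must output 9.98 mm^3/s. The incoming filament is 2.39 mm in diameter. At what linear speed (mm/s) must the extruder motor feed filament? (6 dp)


A = pi*(2.39/2)^2 = 4.486273
v = 9.98 / 4.486273 = 2.224564 mm/s


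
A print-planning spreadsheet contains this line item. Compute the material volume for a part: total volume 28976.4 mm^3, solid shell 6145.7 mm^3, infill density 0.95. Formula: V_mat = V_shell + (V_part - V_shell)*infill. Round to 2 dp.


V_infill = (28976.4 - 6145.7) * 0.95 = 21689.17
V_total = 6145.7 + 21689.17 = 27834.87 mm^3


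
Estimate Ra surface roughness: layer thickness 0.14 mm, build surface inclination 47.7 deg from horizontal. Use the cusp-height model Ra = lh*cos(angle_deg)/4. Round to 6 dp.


Ra = 0.14 * cos(47.7) / 4 = 0.023555 mm


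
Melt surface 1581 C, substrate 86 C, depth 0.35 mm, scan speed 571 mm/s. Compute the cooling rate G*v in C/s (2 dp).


G = (1581-86)/0.35 = 4271.42857143 C/mm
CR = 4271.42857143 * 571 = 2438985.71 C/s


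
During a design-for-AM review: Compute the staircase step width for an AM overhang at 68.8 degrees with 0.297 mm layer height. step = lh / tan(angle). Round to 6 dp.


step = 0.297 / tan(68.8) = 0.115199 mm


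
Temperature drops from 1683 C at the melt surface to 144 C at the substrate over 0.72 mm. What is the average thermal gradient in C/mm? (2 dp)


G = (1683-144)/0.72 = 2137.5 C/mm


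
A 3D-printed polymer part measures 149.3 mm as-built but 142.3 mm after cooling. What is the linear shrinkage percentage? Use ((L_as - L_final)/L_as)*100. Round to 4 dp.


Shrinkage = ((149.3-142.3)/149.3)*100 = 4.6885 %


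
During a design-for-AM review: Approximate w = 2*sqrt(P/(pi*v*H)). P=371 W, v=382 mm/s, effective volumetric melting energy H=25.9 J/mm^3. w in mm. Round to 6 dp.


w = 2*sqrt(371/(pi*382*25.9)) = 0.218505 mm


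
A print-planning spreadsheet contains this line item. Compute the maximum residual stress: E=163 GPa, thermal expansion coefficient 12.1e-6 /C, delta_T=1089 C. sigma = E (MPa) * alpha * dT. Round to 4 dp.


sigma = 163*1000 * 12.1e-6 * 1089 = 2147.8347 MPa


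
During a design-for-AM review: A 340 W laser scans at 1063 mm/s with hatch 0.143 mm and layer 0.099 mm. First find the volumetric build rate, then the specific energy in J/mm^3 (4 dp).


Build rate = 1063 * 0.143 * 0.099 = 15.048891 mm^3/s
SE = 340 / 15.048891 = 22.593 J/mm^3


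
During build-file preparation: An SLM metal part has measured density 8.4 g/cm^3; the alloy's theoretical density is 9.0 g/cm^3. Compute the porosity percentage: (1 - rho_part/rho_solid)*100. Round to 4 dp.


Porosity = (1-8.4/9.0)*100 = 6.6667 %


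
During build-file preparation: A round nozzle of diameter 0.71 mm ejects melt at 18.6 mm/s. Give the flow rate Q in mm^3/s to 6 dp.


A = pi*(0.71/2)^2 = 0.39591921 mm^2
Q = 0.39591921 * 18.6 = 7.364097 mm^3/s


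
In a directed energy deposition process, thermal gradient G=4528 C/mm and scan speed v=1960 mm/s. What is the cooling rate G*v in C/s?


CR = 4528 * 1960 = 8874880 C/s


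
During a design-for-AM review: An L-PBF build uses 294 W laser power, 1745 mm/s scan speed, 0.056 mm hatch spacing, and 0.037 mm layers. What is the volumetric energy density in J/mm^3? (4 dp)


E = 294 / (1745*0.056*0.037) = 81.3134 J/mm^3


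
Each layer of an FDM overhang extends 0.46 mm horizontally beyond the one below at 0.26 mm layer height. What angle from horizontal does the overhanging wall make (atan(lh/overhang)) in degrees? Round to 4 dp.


angle = atan(0.26/0.46) = 29.4759 degrees


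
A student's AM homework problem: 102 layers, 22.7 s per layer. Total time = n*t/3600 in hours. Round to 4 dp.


t = 102 * 22.7 / 3600 = 0.6432 hrs


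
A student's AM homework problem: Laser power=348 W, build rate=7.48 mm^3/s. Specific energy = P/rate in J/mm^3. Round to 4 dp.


SE = 348 / 7.48 = 46.5241 J/mm^3


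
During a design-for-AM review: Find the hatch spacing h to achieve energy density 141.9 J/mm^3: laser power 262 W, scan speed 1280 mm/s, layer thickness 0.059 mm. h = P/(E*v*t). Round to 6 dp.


h = 262 / (141.9*1280*0.059) = 0.024449 mm


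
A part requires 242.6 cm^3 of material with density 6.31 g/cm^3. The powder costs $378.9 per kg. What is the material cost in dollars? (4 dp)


Mass = 242.6*6.31/1000 = 1.530806 kg
Cost = 1.530806 * 378.9 = 580.0224 $


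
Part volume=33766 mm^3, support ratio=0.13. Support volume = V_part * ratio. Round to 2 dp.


V_support = 33766 * 0.13 = 4389.58 mm^3


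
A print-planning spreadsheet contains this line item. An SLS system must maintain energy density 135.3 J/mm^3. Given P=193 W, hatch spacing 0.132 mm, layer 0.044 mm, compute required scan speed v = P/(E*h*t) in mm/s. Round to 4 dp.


v = 193 / (135.3*0.132*0.044) = 245.6026 mm/s


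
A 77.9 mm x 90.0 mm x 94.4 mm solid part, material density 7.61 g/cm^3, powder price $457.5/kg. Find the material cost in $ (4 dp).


V = 77.9 * 90.0 * 94.4 = 661838.4 mm^3 = 661.8384 cm^3
Mass = 661.8384 * 7.61 / 1000 = 5.03659022 kg
Cost = 5.03659022 * 457.5 = 2304.24 $


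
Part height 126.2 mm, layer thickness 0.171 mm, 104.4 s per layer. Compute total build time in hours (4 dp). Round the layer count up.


Layers = ceil(126.2/0.171) = 739
t = 739 * 104.4 / 3600 = 21.431 hrs


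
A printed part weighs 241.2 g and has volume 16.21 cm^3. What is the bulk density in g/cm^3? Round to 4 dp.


rho = 241.2 / 16.21 = 14.8797 g/cm^3


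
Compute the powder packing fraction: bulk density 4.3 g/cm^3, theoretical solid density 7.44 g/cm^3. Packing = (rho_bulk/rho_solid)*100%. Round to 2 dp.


Packing = (4.3/7.44)*100 = 57.8 %


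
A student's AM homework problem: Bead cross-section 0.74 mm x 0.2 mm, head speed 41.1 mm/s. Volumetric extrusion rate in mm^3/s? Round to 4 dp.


Rate = 0.74 * 0.2 * 41.1 = 6.0828 mm^3/s


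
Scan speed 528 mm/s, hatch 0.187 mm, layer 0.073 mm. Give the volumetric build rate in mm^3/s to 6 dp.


Rate = 528 * 0.187 * 0.073 = 7.207728 mm^3/s


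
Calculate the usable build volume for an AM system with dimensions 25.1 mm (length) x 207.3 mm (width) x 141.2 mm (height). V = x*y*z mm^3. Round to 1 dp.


V = 25.1 * 207.3 * 141.2 = 734696.1 mm^3


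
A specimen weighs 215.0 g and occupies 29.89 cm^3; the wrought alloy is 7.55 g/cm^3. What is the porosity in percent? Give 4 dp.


rho_part = 215.0 / 29.89 = 7.19304115 g/cm^3
Porosity = (1 - 7.19304115/7.55)*100 = 4.7279 %


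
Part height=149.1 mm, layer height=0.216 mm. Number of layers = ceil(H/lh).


Layers = ceil(149.1/0.216) = 691


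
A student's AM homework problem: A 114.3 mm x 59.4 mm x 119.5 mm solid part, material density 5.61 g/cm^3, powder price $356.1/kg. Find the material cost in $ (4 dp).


V = 114.3 * 59.4 * 119.5 = 811335.69 mm^3 = 811.33569 cm^3
Mass = 811.33569 * 5.61 / 1000 = 4.55159322 kg
Cost = 4.55159322 * 356.1 = 1620.8223 $


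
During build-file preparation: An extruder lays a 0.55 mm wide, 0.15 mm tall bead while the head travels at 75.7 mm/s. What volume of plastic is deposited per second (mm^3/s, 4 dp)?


Rate = 0.55 * 0.15 * 75.7 = 6.2453 mm^3/s


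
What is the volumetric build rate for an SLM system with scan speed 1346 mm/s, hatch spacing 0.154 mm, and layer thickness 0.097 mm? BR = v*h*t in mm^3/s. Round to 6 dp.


Rate = 1346 * 0.154 * 0.097 = 20.106548 mm^3/s


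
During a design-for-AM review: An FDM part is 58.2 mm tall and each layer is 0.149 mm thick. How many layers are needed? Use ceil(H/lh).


Layers = ceil(58.2/0.149) = 391


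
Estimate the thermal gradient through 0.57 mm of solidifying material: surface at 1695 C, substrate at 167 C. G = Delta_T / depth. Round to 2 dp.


G = (1695-167)/0.57 = 2680.7 C/mm


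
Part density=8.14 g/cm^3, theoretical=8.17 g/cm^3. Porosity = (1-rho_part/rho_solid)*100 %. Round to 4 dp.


Porosity = (1-8.14/8.17)*100 = 0.3672 %


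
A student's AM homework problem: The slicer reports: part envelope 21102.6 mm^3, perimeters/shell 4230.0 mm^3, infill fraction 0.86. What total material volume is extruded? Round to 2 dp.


V_infill = (21102.6 - 4230.0) * 0.86 = 14510.44
V_total = 4230.0 + 14510.44 = 18740.44 mm^3


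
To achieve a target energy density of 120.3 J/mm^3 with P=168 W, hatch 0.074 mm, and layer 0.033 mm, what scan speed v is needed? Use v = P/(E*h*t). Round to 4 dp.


v = 168 / (120.3*0.074*0.033) = 571.8709 mm/s


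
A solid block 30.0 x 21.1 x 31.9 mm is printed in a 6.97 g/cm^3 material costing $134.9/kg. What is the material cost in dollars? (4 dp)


V = 30.0 * 21.1 * 31.9 = 20192.7 mm^3 = 20.1927 cm^3
Mass = 20.1927 * 6.97 / 1000 = 0.14074312 kg
Cost = 0.14074312 * 134.9 = 18.9862 $


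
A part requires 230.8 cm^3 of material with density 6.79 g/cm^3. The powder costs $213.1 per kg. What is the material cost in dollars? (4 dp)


Mass = 230.8*6.79/1000 = 1.567132 kg
Cost = 1.567132 * 213.1 = 333.9558 $


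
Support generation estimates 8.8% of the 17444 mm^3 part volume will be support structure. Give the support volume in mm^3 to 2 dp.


V_support = 17444 * 0.088 = 1535.07 mm^3


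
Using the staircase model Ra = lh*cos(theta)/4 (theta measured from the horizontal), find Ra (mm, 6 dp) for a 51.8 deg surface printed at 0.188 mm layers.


Ra = 0.188 * cos(51.8) / 4 = 0.029065 mm


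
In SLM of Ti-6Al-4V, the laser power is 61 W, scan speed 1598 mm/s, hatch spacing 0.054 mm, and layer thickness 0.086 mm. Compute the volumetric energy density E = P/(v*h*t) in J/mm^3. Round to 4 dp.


E = 61 / (1598*0.054*0.086) = 8.2198 J/mm^3


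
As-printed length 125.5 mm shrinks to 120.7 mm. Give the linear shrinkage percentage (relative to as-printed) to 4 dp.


Shrinkage = ((125.5-120.7)/125.5)*100 = 3.8247 %


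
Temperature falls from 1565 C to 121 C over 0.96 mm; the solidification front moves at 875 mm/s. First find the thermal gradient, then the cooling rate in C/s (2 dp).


G = (1565-121)/0.96 = 1504.16666667 C/mm
CR = 1504.16666667 * 875 = 1316145.83 C/s


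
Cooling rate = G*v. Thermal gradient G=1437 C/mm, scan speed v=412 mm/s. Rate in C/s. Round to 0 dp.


CR = 1437 * 412 = 592044 C/s


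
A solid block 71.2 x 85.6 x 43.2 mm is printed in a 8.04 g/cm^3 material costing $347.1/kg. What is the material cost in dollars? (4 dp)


V = 71.2 * 85.6 * 43.2 = 263291.904 mm^3 = 263.291904 cm^3
Mass = 263.291904 * 8.04 / 1000 = 2.11686691 kg
Cost = 2.11686691 * 347.1 = 734.7645 $


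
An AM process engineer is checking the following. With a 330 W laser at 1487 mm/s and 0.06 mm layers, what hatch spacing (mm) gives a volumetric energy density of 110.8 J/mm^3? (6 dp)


h = 330 / (110.8*1487*0.06) = 0.033382 mm


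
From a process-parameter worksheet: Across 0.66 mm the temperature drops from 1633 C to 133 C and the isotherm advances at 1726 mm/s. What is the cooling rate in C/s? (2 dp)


G = (1633-133)/0.66 = 2272.72727273 C/mm
CR = 2272.72727273 * 1726 = 3922727.27 C/s


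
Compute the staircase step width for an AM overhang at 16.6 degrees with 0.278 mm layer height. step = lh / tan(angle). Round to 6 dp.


step = 0.278 / tan(16.6) = 0.932532 mm


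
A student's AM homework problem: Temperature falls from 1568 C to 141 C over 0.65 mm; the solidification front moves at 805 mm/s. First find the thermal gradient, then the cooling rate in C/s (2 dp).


G = (1568-141)/0.65 = 2195.38461538 C/mm
CR = 2195.38461538 * 805 = 1767284.62 C/s


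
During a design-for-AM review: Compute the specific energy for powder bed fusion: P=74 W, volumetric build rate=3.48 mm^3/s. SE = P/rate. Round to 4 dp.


SE = 74 / 3.48 = 21.2644 J/mm^3


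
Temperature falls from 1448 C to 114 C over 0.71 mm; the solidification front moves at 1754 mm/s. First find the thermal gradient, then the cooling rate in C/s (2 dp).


G = (1448-114)/0.71 = 1878.87323944 C/mm
CR = 1878.87323944 * 1754 = 3295543.66 C/s


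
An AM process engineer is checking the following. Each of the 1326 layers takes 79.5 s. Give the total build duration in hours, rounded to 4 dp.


t = 1326 * 79.5 / 3600 = 29.2825 hrs


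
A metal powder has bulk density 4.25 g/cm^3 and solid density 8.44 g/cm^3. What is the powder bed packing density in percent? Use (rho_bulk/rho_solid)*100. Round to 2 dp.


Packing = (4.25/8.44)*100 = 50.36 %


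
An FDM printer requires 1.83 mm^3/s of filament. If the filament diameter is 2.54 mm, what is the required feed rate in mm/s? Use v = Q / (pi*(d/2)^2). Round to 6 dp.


A = pi*(2.54/2)^2 = 5.067075
v = 1.83 / 5.067075 = 0.361155 mm/s


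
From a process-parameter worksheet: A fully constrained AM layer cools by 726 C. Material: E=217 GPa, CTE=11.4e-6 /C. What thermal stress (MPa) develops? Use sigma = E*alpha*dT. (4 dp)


sigma = 217*1000 * 11.4e-6 * 726 = 1795.9788 MPa


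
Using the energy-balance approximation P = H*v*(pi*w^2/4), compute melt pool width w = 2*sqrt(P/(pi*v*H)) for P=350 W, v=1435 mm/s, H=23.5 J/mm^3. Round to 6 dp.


w = 2*sqrt(350/(pi*1435*23.5)) = 0.114955 mm


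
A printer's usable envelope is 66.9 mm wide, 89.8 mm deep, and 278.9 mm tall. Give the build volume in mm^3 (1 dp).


V = 66.9 * 89.8 * 278.9 = 1675525.2 mm^3


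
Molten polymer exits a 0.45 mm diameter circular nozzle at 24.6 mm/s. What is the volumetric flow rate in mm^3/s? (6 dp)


A = pi*(0.45/2)^2 = 0.15904313 mm^2
Q = 0.15904313 * 24.6 = 3.912461 mm^3/s


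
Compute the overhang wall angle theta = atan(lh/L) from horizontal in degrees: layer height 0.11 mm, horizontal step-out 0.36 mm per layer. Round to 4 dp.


angle = atan(0.11/0.36) = 16.9908 degrees


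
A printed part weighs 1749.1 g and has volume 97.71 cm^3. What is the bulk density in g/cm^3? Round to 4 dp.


rho = 1749.1 / 97.71 = 17.9009 g/cm^3


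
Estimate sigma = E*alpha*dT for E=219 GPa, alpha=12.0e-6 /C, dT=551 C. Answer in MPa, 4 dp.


sigma = 219*1000 * 12.0e-6 * 551 = 1448.028 MPa


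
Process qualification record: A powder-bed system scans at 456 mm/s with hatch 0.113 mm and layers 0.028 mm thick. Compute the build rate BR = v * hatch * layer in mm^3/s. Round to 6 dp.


Rate = 456 * 0.113 * 0.028 = 1.442784 mm^3/s


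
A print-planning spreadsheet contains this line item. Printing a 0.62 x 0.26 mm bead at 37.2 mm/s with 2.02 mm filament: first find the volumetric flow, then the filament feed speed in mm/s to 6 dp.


Q = 0.62 * 0.26 * 37.2 = 5.99664 mm^3/s
A_fil = pi*(2.02/2)^2 = 3.20473867 mm^2
v_feed = 5.99664 / 3.20473867 = 1.871179 mm/s


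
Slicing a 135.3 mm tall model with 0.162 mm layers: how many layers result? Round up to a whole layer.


Layers = ceil(135.3/0.162) = 836


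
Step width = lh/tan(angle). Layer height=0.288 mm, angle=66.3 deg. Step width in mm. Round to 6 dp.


step = 0.288 / tan(66.3) = 0.126423 mm


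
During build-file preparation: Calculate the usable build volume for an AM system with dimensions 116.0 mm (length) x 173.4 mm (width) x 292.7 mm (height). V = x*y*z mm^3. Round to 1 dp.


V = 116.0 * 173.4 * 292.7 = 5887484.9 mm^3


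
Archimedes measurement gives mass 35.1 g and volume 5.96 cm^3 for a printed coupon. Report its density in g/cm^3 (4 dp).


rho = 35.1 / 5.96 = 5.8893 g/cm^3


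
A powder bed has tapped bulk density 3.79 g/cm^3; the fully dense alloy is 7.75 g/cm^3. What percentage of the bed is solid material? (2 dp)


Packing = (3.79/7.75)*100 = 48.9 %


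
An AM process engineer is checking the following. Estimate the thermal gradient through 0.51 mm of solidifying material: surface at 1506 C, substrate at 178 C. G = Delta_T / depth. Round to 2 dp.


G = (1506-178)/0.51 = 2603.92 C/mm


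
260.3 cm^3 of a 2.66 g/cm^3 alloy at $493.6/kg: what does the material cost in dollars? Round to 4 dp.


Mass = 260.3*2.66/1000 = 0.692398 kg
Cost = 0.692398 * 493.6 = 341.7677 $


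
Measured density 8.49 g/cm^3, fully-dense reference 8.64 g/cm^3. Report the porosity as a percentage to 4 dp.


Porosity = (1-8.49/8.64)*100 = 1.7361 %


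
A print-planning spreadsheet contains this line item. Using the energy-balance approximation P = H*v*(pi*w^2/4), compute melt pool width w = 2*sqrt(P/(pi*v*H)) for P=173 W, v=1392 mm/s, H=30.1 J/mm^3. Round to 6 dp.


w = 2*sqrt(173/(pi*1392*30.1)) = 0.072506 mm


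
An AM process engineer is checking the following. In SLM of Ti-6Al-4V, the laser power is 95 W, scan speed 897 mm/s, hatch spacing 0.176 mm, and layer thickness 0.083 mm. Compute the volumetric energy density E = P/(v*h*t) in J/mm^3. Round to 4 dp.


E = 95 / (897*0.176*0.083) = 7.25 J/mm^3


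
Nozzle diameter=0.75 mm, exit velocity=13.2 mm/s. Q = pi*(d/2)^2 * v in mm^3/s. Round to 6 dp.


A = pi*(0.75/2)^2 = 0.44178647 mm^2
Q = 0.44178647 * 13.2 = 5.831581 mm^3/s


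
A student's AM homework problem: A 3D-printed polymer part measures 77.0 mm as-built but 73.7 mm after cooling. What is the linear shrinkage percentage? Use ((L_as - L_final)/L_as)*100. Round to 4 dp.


Shrinkage = ((77.0-73.7)/77.0)*100 = 4.2857 %


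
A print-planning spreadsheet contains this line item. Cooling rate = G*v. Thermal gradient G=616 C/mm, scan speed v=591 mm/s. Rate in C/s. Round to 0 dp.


CR = 616 * 591 = 364056 C/s


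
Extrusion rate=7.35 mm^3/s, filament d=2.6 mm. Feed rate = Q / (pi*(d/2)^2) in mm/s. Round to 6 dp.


A = pi*(2.6/2)^2 = 5.309292
v = 7.35 / 5.309292 = 1.384365 mm/s


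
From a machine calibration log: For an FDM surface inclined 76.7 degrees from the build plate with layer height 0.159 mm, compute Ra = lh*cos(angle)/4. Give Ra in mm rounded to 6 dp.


Ra = 0.159 * cos(76.7) / 4 = 0.009144 mm


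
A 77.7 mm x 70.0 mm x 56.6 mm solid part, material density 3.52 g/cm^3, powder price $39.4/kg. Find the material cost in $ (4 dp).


V = 77.7 * 70.0 * 56.6 = 307847.4 mm^3 = 307.8474 cm^3
Mass = 307.8474 * 3.52 / 1000 = 1.08362285 kg
Cost = 1.08362285 * 39.4 = 42.6947 $


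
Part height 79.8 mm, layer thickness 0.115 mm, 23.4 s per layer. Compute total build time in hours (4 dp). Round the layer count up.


Layers = ceil(79.8/0.115) = 694
t = 694 * 23.4 / 3600 = 4.511 hrs


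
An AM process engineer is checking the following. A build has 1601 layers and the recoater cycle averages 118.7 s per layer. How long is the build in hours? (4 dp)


t = 1601 * 118.7 / 3600 = 52.7885 hrs


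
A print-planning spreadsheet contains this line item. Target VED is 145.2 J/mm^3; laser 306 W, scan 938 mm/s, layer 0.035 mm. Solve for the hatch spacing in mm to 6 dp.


h = 306 / (145.2*938*0.035) = 0.064192 mm


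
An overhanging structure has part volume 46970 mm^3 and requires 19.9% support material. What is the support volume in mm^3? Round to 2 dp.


V_support = 46970 * 0.199 = 9347.03 mm^3


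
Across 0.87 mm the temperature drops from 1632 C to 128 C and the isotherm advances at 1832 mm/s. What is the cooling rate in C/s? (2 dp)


G = (1632-128)/0.87 = 1728.73563218 C/mm
CR = 1728.73563218 * 1832 = 3167043.68 C/s


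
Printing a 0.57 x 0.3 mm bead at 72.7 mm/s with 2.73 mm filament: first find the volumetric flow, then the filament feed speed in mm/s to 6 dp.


Q = 0.57 * 0.3 * 72.7 = 12.4317 mm^3/s
A_fil = pi*(2.73/2)^2 = 5.85349397 mm^2
v_feed = 12.4317 / 5.85349397 = 2.123808 mm/s


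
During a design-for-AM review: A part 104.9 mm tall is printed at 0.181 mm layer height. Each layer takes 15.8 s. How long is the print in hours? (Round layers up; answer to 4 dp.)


Layers = ceil(104.9/0.181) = 580
t = 580 * 15.8 / 3600 = 2.5456 hrs


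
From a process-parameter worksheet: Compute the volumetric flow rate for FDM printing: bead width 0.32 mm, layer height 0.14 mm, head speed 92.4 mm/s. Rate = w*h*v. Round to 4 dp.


Rate = 0.32 * 0.14 * 92.4 = 4.1395 mm^3/s


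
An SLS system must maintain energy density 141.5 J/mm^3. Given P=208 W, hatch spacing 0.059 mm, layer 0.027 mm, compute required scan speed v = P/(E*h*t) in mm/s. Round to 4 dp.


v = 208 / (141.5*0.059*0.027) = 922.765 mm/s


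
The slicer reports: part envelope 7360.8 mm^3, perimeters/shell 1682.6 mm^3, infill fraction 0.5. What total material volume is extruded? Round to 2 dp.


V_infill = (7360.8 - 1682.6) * 0.5 = 2839.1
V_total = 1682.6 + 2839.1 = 4521.7 mm^3


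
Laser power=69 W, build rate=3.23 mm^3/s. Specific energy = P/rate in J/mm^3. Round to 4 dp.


SE = 69 / 3.23 = 21.3622 J/mm^3


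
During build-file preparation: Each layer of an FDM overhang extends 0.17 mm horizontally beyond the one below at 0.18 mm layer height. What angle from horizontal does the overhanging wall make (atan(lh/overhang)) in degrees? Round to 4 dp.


angle = atan(0.18/0.17) = 46.6366 degrees


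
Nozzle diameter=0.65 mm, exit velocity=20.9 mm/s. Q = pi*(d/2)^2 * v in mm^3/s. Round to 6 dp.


A = pi*(0.65/2)^2 = 0.33183072 mm^2
Q = 0.33183072 * 20.9 = 6.935262 mm^3/s


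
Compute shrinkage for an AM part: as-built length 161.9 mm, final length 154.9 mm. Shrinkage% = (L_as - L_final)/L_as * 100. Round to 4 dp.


Shrinkage = ((161.9-154.9)/161.9)*100 = 4.3237 %


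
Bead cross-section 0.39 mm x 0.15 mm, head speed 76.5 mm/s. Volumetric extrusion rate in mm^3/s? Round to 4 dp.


Rate = 0.39 * 0.15 * 76.5 = 4.4753 mm^3/s


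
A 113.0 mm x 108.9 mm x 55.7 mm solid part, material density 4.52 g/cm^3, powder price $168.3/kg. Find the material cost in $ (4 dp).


V = 113.0 * 108.9 * 55.7 = 685427.49 mm^3 = 685.42749 cm^3
Mass = 685.42749 * 4.52 / 1000 = 3.09813225 kg
Cost = 3.09813225 * 168.3 = 521.4157 $


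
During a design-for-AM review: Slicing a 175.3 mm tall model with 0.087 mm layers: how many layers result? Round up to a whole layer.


Layers = ceil(175.3/0.087) = 2015


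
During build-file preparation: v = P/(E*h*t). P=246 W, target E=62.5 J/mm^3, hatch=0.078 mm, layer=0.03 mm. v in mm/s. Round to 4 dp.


v = 246 / (62.5*0.078*0.03) = 1682.0513 mm/s


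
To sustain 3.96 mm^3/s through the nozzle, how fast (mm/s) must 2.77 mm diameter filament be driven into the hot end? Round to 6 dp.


A = pi*(2.77/2)^2 = 6.026282
v = 3.96 / 6.026282 = 0.657122 mm/s


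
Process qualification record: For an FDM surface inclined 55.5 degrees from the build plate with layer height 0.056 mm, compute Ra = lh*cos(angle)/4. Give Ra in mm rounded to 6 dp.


Ra = 0.056 * cos(55.5) / 4 = 0.00793 mm


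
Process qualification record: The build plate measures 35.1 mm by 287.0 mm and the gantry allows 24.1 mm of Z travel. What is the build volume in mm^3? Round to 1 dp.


V = 35.1 * 287.0 * 24.1 = 242776.2 mm^3


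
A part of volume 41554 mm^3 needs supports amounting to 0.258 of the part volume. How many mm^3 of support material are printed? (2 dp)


V_support = 41554 * 0.258 = 10720.93 mm^3


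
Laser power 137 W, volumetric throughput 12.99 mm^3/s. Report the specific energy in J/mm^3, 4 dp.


SE = 137 / 12.99 = 10.5466 J/mm^3


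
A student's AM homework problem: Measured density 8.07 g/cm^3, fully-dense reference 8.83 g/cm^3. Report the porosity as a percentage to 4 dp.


Porosity = (1-8.07/8.83)*100 = 8.607 %


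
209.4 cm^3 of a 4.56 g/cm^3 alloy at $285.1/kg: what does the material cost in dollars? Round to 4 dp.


Mass = 209.4*4.56/1000 = 0.954864 kg
Cost = 0.954864 * 285.1 = 272.2317 $


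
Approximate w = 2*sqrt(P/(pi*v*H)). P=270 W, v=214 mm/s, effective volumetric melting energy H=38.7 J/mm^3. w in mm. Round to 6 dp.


w = 2*sqrt(270/(pi*214*38.7)) = 0.203739 mm


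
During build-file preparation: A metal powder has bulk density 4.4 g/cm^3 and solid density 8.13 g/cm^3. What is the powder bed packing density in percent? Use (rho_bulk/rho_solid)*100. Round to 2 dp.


Packing = (4.4/8.13)*100 = 54.12 %


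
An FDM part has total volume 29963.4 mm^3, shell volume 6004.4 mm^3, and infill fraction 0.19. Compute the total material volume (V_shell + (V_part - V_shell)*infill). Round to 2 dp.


V_infill = (29963.4 - 6004.4) * 0.19 = 4552.21
V_total = 6004.4 + 4552.21 = 10556.61 mm^3


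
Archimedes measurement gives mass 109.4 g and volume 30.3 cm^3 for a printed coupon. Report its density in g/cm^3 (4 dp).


rho = 109.4 / 30.3 = 3.6106 g/cm^3


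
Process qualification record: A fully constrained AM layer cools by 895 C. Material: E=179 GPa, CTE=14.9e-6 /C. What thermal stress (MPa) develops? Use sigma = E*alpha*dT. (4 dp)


sigma = 179*1000 * 14.9e-6 * 895 = 2387.0545 MPa


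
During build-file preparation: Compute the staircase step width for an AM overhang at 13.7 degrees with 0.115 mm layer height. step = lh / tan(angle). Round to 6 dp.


step = 0.115 / tan(13.7) = 0.471749 mm


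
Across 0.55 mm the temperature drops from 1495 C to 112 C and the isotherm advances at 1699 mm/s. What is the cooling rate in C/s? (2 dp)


G = (1495-112)/0.55 = 2514.54545455 C/mm
CR = 2514.54545455 * 1699 = 4272212.73 C/s


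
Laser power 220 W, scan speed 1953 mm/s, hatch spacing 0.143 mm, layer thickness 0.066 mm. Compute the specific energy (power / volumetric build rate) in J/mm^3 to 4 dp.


Build rate = 1953 * 0.143 * 0.066 = 18.432414 mm^3/s
SE = 220 / 18.432414 = 11.9355 J/mm^3


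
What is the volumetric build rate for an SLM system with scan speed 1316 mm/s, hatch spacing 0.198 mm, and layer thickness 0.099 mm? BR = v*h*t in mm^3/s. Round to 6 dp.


Rate = 1316 * 0.198 * 0.099 = 25.796232 mm^3/s


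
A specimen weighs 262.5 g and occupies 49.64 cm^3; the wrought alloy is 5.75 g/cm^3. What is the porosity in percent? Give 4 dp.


rho_part = 262.5 / 49.64 = 5.28807413 g/cm^3
Porosity = (1 - 5.28807413/5.75)*100 = 8.0335 %


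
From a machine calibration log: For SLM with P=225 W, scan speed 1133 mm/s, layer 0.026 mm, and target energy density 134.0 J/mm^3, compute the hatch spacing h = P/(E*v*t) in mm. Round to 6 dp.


h = 225 / (134.0*1133*0.026) = 0.057 mm


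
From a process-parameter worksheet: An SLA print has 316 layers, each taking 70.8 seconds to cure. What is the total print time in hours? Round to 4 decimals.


t = 316 * 70.8 / 3600 = 6.2147 hrs


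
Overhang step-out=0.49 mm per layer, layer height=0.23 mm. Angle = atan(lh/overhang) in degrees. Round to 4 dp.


angle = atan(0.23/0.49) = 25.1448 degrees


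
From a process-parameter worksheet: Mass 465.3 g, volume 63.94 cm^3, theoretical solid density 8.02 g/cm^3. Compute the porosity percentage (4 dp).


rho_part = 465.3 / 63.94 = 7.27713481 g/cm^3
Porosity = (1 - 7.27713481/8.02)*100 = 9.2627 %


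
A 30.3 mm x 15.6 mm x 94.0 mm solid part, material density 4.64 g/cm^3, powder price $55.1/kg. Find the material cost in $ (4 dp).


V = 30.3 * 15.6 * 94.0 = 44431.92 mm^3 = 44.43192 cm^3
Mass = 44.43192 * 4.64 / 1000 = 0.20616411 kg
Cost = 0.20616411 * 55.1 = 11.3596 $


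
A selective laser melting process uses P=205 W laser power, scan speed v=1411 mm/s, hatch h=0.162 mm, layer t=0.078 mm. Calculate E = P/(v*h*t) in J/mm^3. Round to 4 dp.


E = 205 / (1411*0.162*0.078) = 11.4979 J/mm^3


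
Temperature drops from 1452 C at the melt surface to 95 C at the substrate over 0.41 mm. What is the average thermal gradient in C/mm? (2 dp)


G = (1452-95)/0.41 = 3309.76 C/mm


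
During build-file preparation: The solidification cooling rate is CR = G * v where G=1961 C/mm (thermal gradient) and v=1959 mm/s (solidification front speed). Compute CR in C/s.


CR = 1961 * 1959 = 3841599 C/s


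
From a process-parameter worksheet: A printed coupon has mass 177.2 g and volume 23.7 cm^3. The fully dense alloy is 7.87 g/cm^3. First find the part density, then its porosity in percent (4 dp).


rho_part = 177.2 / 23.7 = 7.47679325 g/cm^3
Porosity = (1 - 7.47679325/7.87)*100 = 4.9963 %


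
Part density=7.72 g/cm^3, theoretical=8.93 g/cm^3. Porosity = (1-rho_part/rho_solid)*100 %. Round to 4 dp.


Porosity = (1-7.72/8.93)*100 = 13.5498 %


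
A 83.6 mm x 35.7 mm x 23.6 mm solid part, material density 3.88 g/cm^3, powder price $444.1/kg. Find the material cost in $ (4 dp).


V = 83.6 * 35.7 * 23.6 = 70434.672 mm^3 = 70.434672 cm^3
Mass = 70.434672 * 3.88 / 1000 = 0.27328653 kg
Cost = 0.27328653 * 444.1 = 121.3665 $


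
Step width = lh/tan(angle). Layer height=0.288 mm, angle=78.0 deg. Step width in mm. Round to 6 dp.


step = 0.288 / tan(78.0) = 0.061216 mm


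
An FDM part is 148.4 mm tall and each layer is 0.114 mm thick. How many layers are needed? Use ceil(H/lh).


Layers = ceil(148.4/0.114) = 1302


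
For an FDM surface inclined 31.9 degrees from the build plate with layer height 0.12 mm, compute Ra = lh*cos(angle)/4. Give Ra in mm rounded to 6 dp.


Ra = 0.12 * cos(31.9) / 4 = 0.025469 mm


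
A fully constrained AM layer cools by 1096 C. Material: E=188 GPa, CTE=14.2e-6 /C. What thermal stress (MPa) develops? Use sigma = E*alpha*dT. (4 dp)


sigma = 188*1000 * 14.2e-6 * 1096 = 2925.8816 MPa
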